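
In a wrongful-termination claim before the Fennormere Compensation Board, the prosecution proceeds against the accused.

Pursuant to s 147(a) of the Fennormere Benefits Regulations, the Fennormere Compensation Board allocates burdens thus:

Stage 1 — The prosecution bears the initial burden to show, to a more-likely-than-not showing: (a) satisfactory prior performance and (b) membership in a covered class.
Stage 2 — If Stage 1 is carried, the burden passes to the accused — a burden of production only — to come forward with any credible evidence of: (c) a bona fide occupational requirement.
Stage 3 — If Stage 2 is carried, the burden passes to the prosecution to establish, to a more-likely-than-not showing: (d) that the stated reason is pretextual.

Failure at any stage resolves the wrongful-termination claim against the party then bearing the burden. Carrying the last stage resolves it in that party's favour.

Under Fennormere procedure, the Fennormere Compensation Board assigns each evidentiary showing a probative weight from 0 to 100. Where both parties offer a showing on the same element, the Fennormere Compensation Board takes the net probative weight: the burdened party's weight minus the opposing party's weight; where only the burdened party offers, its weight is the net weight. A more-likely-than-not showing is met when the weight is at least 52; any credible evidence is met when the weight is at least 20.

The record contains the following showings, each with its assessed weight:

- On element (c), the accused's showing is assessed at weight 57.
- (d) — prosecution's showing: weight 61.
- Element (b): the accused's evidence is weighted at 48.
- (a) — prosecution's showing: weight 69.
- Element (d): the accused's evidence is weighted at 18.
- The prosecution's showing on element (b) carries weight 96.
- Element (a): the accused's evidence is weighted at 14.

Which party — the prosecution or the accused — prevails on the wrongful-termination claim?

Stage 1 (prosecution, a more-likely-than-not showing, weight is at least 52): (a) net 69−14=55 ≥ 52 — meets; (b) net 96−48=48 < 52 — fails.
  Not every element is met, so the prosecution fails to carry Stage 1.
The analysis ends at Stage 1; the accused prevails.

accused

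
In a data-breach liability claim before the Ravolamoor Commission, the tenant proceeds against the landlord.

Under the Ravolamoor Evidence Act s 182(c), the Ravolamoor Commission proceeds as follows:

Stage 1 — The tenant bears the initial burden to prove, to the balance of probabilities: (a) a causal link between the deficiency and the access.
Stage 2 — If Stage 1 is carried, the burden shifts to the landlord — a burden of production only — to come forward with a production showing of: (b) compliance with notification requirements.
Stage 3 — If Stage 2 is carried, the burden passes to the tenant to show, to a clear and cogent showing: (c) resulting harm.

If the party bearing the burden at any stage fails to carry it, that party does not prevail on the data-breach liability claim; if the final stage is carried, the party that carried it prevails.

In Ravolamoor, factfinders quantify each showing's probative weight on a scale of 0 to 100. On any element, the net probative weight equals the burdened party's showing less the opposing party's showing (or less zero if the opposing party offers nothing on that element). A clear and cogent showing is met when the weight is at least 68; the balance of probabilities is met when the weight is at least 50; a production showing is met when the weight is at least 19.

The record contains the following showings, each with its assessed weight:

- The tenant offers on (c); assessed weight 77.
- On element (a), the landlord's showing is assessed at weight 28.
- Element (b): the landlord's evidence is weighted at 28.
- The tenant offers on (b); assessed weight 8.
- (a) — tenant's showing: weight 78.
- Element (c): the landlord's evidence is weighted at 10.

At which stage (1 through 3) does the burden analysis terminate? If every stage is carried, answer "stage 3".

Stage 1 (tenant, the balance of probabilities, weight is at least 50): (a) net 78−28=50 ≥ 50 — meets.
  Stage 1 carried; the burden shifts to the landlord.
Stage 2 (landlord, a production showing, weight is at least 19): (b) net 28−8=20 ≥ 19 — meets.
  Stage 2 carried; the burden shifts to the tenant.
Stage 3 (tenant, a clear and cogent showing, weight is at least 68): (c) net 77−10=67 < 68 — fails.
  Not every element is met, so the tenant fails to carry Stage 3.
So the landlord prevails.

stage 3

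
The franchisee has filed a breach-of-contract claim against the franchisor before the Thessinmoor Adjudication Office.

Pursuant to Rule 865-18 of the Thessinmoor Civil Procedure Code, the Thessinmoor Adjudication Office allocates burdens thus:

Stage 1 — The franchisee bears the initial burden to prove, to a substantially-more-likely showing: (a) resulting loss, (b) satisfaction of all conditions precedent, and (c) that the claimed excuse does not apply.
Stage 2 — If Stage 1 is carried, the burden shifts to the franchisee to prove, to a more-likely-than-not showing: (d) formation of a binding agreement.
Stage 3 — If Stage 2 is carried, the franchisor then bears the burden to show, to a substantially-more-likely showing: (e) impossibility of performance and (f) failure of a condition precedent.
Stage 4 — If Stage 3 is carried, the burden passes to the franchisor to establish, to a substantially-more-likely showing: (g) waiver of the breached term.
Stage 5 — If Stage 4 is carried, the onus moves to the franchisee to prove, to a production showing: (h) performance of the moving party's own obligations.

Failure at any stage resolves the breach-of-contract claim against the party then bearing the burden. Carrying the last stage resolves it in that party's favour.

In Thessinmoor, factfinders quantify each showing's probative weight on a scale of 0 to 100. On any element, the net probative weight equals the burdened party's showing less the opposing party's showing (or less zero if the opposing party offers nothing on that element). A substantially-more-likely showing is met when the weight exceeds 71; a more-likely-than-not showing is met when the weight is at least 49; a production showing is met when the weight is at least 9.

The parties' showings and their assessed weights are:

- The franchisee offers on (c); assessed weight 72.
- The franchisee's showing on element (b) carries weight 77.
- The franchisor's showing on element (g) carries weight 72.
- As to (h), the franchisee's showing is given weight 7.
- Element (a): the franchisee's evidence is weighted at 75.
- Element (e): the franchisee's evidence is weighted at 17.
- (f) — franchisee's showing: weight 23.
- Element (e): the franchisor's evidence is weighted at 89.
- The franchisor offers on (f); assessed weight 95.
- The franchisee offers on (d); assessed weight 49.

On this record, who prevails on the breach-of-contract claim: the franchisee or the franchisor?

At Stage 1 the franchisee must meet a substantially-more-likely showing (weight exceeds 71): on (a) the weight is 75, > 71, so (a) meets the standard; on (b) the weight is 77, > 71, so (b) meets the standard; on (c) the weight is 72, which does exceed 71, so (c) meets the standard.
  All elements met. The franchisee retains the burden for Stage 2.
At Stage 2 the franchisee must meet a more-likely-than-not showing (weight is at least 49): on (d) the weight is 49, ≥ 49, so (d) meets the standard.
  The franchisee carries Stage 2; the franchisor now bears the burden.
At Stage 3 the franchisor must meet a substantially-more-likely showing (weight exceeds 71): on (e) the weight is 89 less the opposing 17 gives net 72, > 71, so (e) meets the standard; on (f) the weight is 95 less the opposing 23 gives net 72, > 71, so (f) meets the standard.
  Stage 3 carried; the burden remains with the franchisor.
At Stage 4 the franchisor must meet a substantially-more-likely showing (weight exceeds 71): on (g) the weight is 72, > 71, so (g) meets the standard.
  Stage 4 is satisfied; the onus moves to the franchisee.
At Stage 5 the franchisee must meet a production showing (weight is at least 9): on (h) the weight is 7, < 9, so (h) does not meet the standard.
  Not every element is met, so the franchisee fails to carry Stage 5.
The analysis ends at Stage 5; the franchisor prevails.

franchisor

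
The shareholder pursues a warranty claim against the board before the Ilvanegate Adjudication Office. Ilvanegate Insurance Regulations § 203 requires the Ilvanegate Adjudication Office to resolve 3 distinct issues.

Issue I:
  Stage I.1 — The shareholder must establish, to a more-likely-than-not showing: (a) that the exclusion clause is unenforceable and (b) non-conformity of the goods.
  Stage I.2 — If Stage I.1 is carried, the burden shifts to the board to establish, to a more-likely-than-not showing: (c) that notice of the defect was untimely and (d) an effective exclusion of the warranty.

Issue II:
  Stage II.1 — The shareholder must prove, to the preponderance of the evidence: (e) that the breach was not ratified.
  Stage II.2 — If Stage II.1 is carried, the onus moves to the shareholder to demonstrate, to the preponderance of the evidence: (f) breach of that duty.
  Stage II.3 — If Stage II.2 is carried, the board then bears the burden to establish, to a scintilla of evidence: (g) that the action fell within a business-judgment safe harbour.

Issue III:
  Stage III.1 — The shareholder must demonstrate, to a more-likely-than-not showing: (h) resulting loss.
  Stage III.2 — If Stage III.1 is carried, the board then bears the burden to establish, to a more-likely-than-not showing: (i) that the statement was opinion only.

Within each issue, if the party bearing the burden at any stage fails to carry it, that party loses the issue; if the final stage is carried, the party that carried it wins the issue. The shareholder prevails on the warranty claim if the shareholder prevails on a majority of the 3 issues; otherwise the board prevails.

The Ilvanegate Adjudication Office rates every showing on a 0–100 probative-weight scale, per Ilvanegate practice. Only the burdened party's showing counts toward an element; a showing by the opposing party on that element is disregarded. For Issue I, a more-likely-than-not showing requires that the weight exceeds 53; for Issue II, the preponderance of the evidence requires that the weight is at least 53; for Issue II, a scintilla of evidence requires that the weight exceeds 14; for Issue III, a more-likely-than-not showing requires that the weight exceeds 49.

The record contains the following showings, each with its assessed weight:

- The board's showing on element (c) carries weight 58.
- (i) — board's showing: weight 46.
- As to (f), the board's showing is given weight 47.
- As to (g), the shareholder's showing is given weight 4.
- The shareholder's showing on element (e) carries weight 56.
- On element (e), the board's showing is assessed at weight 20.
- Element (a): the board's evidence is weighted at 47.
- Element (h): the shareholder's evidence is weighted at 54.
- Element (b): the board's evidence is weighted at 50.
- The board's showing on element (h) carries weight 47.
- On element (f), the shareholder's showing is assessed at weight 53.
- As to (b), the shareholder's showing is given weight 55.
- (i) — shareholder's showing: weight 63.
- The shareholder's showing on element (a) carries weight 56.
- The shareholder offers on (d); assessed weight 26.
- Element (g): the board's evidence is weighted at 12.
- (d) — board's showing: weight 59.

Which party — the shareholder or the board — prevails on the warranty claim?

shareholder

— Issue I —
Stage I.1 — burden on shareholder; standard: a more-likely-than-not showing (weight exceeds 53).
    (a): 56 (board's 47 disregarded) > 53 [met]
    (b): 55 (board's 50 disregarded) > 53 [met]
  Stage I.1 carried; the burden shifts to the board.
Stage I.2 — burden on board; standard: a more-likely-than-not showing (weight exceeds 53).
    (c): 58 > 53 [met]
    (d): 59 (shareholder's 26 disregarded) > 53 [met]
  All elements met at the final stage.
With every stage satisfied, the board prevails on this issue.
— Issue II —
Stage II.1 (shareholder, the preponderance of the evidence, weight is at least 53): (e) 56 (board's 20 disregarded) ≥ 53 — meets.
  Stage II.1 is satisfied; the shareholder continues to bear the burden.
Stage II.2 (shareholder, the preponderance of the evidence, weight is at least 53): (f) 53 (board's 47 disregarded) ≥ 53 — meets.
  The shareholder carries Stage II.2; the board now bears the burden.
Stage II.3 (board, a scintilla of evidence, weight exceeds 14): (g) 12 (shareholder's 4 disregarded) ≤ 14 — fails.
  Stage II.3 not carried; the board fails its burden.
So the shareholder prevails on this issue.
— Issue III —
Stage III.1 — burden on shareholder; standard: a more-likely-than-not showing (weight exceeds 49).
    (h): 54 (board's 47 disregarded) > 49 [met]
  The shareholder carries Stage III.1; the board now bears the burden.
Stage III.2 — burden on board; standard: a more-likely-than-not showing (weight exceeds 49).
    (i): 46 (shareholder's 63 disregarded) ≤ 49 [not met]
  Not every element is met, so the board fails to carry Stage III.2.
The shareholder prevails on this issue.
Per-issue: Issue I → board; Issue II → shareholder; Issue III → shareholder. The shareholder must prevail on a majority of issues; overall, the shareholder prevails.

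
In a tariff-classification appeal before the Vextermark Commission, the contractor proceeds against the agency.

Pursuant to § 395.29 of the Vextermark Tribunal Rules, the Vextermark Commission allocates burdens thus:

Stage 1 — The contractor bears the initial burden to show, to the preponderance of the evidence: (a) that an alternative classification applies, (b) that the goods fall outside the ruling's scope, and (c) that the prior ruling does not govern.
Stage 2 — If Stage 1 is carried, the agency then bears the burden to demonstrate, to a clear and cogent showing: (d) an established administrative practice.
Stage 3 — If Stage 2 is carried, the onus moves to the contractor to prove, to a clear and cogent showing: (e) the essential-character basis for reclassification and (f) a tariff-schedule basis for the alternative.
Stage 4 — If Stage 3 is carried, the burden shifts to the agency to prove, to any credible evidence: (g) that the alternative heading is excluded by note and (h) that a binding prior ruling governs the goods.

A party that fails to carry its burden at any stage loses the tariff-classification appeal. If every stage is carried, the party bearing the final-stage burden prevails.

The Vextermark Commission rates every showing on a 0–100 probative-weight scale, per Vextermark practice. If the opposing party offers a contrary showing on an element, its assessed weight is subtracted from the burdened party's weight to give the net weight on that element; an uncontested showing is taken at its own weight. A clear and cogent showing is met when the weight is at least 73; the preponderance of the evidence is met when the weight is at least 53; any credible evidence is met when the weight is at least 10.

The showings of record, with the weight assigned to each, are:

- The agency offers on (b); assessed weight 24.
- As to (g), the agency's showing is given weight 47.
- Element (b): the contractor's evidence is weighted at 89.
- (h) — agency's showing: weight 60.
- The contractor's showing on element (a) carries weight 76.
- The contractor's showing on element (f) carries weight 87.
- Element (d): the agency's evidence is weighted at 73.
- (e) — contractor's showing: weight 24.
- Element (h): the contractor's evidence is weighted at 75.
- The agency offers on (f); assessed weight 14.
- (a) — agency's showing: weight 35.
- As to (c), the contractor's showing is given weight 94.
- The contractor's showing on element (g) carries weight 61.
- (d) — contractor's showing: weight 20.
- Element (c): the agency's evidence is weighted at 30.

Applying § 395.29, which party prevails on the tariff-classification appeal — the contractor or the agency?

At Stage 1 the contractor must meet the preponderance of the evidence (weight is at least 53): on (a) the weight is 76 less the opposing 35 gives net 41, < 53, so (a) does not meet the standard; on (b) the weight is 89 less the opposing 24 gives net 65, ≥ 53, so (b) meets the standard; on (c) the weight is 94 less the opposing 30 gives net 64, ≥ 53, so (c) meets the standard.
  The contractor does not carry Stage 1.
So the agency prevails.

agency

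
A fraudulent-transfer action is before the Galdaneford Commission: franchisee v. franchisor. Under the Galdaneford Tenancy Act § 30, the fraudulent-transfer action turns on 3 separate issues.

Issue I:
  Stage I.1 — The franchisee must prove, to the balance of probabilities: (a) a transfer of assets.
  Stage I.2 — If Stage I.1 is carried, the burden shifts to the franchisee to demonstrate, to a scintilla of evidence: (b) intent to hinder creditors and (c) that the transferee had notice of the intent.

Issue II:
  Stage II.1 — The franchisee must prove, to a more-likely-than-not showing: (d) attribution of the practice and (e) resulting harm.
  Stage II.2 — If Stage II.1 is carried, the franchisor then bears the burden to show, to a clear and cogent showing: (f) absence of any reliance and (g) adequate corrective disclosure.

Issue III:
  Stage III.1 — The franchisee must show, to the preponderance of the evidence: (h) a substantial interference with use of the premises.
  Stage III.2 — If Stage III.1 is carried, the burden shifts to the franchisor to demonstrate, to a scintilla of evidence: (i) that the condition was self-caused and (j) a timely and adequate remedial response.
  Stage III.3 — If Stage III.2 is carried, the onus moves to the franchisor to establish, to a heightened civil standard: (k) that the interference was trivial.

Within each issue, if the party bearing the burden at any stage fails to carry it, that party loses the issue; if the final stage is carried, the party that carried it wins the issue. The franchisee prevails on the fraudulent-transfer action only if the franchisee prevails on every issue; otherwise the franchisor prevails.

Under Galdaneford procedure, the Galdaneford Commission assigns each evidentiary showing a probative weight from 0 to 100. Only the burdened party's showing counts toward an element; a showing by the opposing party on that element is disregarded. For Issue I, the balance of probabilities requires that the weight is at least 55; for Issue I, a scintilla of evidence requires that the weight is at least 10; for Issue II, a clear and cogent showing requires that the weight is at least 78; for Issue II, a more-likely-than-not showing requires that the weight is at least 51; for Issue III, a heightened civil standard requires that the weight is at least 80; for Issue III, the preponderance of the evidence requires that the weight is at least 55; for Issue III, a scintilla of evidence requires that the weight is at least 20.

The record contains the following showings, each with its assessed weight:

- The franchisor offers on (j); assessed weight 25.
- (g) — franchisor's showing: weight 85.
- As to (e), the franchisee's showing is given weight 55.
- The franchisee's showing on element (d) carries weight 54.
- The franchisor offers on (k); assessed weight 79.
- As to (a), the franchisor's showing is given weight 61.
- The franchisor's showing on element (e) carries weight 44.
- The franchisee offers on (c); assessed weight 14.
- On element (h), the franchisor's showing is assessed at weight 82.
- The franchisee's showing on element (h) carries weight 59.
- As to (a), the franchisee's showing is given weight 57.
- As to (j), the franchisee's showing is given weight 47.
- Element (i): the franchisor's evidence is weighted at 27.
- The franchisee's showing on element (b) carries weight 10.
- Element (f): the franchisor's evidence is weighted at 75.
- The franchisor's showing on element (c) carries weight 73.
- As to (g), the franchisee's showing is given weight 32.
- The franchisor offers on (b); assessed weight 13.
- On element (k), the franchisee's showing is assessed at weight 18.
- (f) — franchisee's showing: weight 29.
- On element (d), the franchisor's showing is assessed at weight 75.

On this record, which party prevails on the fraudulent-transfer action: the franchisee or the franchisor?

— Issue I —
At Stage I.1 the franchisee must meet the balance of probabilities (weight is at least 55): on (a) the weight is 57 (the franchisor's 61 is given no effect), which does reach 55, so (a) meets the standard.
  All elements met. The franchisee retains the burden for Stage I.2.
At Stage I.2 the franchisee must meet a scintilla of evidence (weight is at least 10): on (b) the weight is 10 (the franchisor's 13 is given no effect), which does reach 10, so (b) meets the standard; on (c) the weight is 14 (the franchisor's 73 is given no effect), ≥ 10, so (c) meets the standard.
  The franchisee carries the last stage.
All stages carried — the franchisee prevails on this issue.
— Issue II —
At Stage II.1 the franchisee must meet a more-likely-than-not showing (weight is at least 51): on (d) the weight is 54 (the franchisor's 75 is given no effect), ≥ 51, so (d) meets the standard; on (e) the weight is 55 (the franchisor's 44 is given no effect), which does reach 51, so (e) meets the standard.
  All elements met. The burden passes to the franchisor.
At Stage II.2 the franchisor must meet a clear and cogent showing (weight is at least 78): on (f) the weight is 75 (the franchisee's 29 is given no effect), which does not reach 78, so (f) does not meet the standard; on (g) the weight is 85 (the franchisee's 32 is given no effect), which does reach 78, so (g) meets the standard.
  The franchisor does not carry Stage II.2.
The franchisee prevails on this issue.
— Issue III —
At Stage III.1 the franchisee must meet the preponderance of the evidence (weight is at least 55): on (h) the weight is 59 (the franchisor's 82 is given no effect), ≥ 55, so (h) meets the standard.
  The franchisee carries Stage III.1; the franchisor now bears the burden.
At Stage III.2 the franchisor must meet a scintilla of evidence (weight is at least 20): on (i) the weight is 27, which does reach 20, so (i) meets the standard; on (j) the weight is 25 (the franchisee's 47 is given no effect), which does reach 20, so (j) meets the standard.
  All elements met. The franchisor retains the burden for Stage III.3.
At Stage III.3 the franchisor must meet a heightened civil standard (weight is at least 80): on (k) the weight is 79 (the franchisee's 18 is given no effect), < 80, so (k) does not meet the standard.
  Stage III.3 not carried; the franchisor fails its burden.
So the franchisee prevails on this issue.
Per-issue: Issue I → franchisee; Issue II → franchisee; Issue III → franchisee. The franchisee must prevail on every issue; overall, the franchisee prevails.

franchisee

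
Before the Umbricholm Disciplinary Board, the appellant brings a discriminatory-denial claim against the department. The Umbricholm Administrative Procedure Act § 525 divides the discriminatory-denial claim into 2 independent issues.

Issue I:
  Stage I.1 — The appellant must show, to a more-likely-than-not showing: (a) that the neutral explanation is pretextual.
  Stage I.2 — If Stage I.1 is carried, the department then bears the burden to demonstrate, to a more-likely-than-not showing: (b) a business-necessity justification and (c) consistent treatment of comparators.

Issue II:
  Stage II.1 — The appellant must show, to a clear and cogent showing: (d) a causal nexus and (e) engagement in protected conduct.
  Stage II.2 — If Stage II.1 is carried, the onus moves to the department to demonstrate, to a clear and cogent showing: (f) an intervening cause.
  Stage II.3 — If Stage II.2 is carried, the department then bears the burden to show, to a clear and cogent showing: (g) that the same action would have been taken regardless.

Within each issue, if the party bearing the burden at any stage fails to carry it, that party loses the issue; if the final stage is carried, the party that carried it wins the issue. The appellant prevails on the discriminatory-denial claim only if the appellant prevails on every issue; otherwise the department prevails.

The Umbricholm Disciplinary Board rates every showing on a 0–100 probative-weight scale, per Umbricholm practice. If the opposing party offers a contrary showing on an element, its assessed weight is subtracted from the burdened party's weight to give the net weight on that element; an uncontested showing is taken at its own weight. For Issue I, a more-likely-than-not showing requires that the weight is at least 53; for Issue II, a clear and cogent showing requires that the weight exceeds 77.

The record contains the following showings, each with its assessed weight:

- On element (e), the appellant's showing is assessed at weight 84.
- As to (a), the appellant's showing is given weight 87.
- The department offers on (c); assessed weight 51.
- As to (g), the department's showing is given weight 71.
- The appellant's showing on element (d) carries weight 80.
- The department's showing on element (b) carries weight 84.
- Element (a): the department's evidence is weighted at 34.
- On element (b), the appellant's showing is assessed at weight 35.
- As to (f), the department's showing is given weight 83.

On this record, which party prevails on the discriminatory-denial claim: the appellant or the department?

appellant

— Issue I —
Stage I.1 (appellant, a more-likely-than-not showing, weight is at least 53): (a) net 87−34=53 ≥ 53 — meets.
  All elements met. The burden passes to the department.
Stage I.2 (department, a more-likely-than-not showing, weight is at least 53): (b) net 84−35=49 < 53 — fails; (c) 51 < 53 — fails.
  Not every element is met, so the department fails to carry Stage I.2.
The analysis ends at Stage I.2; the appellant prevails on this issue.
— Issue II —
At Stage II.1 the appellant must meet a clear and cogent showing (weight exceeds 77): on (d) the weight is 80, which does exceed 77, so (d) meets the standard; on (e) the weight is 84, which does exceed 77, so (e) meets the standard.
  Stage II.1 carried; the burden shifts to the department.
At Stage II.2 the department must meet a clear and cogent showing (weight exceeds 77): on (f) the weight is 83, > 77, so (f) meets the standard.
  All elements met. The department retains the burden for Stage II.3.
At Stage II.3 the department must meet a clear and cogent showing (weight exceeds 77): on (g) the weight is 71, which does not exceed 77, so (g) does not meet the standard.
  Stage II.3 not carried; the department fails its burden.
So the appellant prevails on this issue.
Per-issue: Issue I → appellant; Issue II → appellant. The appellant must prevail on every issue; overall, the appellant prevails.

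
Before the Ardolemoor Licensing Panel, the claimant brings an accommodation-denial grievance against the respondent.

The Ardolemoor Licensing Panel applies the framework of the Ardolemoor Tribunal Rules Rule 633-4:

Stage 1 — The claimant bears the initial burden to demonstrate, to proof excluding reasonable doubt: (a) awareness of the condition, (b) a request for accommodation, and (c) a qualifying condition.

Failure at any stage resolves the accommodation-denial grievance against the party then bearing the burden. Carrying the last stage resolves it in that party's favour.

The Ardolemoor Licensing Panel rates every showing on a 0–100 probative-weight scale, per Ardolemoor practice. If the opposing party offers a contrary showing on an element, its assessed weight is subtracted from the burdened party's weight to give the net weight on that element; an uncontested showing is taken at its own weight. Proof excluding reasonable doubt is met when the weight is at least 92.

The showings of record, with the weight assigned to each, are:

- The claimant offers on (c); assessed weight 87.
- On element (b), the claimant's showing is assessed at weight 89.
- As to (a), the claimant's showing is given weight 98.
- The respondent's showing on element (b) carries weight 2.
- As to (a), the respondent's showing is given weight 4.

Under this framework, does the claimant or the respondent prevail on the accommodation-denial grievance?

respondent

At Stage 1 the claimant must meet proof excluding reasonable doubt (weight is at least 92): on (a) the weight is 98 less the opposing 4 gives net 94, which does reach 92, so (a) meets the standard; on (b) the weight is 89 less the opposing 2 gives net 87, which does not reach 92, so (b) does not meet the standard; on (c) the weight is 87, < 92, so (c) does not meet the standard.
  Stage 1 not carried; the claimant fails its burden.
So the respondent prevails.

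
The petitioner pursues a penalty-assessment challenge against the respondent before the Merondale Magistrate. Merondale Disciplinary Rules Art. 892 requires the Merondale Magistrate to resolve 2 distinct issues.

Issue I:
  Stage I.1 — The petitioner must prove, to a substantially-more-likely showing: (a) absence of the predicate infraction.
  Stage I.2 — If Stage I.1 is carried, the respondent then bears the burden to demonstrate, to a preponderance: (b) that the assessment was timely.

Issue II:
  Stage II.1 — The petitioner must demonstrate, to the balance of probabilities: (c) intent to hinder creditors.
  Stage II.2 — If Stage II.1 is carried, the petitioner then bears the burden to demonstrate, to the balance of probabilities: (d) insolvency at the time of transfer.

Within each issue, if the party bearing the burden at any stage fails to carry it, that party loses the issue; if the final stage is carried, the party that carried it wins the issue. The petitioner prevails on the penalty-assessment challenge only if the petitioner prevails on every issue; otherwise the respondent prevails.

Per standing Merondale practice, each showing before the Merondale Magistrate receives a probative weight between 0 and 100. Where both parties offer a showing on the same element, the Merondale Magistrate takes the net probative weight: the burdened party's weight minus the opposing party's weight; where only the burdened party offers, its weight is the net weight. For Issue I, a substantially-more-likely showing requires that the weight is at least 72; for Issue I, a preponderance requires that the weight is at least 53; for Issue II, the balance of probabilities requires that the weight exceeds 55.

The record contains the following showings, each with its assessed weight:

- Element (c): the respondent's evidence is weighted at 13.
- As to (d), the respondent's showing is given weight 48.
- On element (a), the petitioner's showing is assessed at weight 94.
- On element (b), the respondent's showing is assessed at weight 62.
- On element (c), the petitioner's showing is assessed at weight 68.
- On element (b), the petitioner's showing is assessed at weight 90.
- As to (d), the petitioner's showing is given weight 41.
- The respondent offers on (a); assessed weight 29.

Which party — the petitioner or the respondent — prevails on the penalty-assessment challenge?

respondent

— Issue I —
At Stage I.1 the petitioner must meet a substantially-more-likely showing (weight is at least 72): on (a) the weight is 94 less the opposing 29 gives net 65, < 72, so (a) does not meet the standard.
  The petitioner does not carry Stage I.1.
The analysis ends at Stage I.1; the respondent prevails on this issue.
— Issue II —
At Stage II.1 the petitioner must meet the balance of probabilities (weight exceeds 55): on (c) the weight is 68 less the opposing 13 gives net 55, which does not exceed 55, so (c) does not meet the standard.
  The petitioner does not carry Stage II.1.
The respondent prevails on this issue.
Per-issue: Issue I → respondent; Issue II → respondent. The petitioner must prevail on every issue; overall, the respondent prevails.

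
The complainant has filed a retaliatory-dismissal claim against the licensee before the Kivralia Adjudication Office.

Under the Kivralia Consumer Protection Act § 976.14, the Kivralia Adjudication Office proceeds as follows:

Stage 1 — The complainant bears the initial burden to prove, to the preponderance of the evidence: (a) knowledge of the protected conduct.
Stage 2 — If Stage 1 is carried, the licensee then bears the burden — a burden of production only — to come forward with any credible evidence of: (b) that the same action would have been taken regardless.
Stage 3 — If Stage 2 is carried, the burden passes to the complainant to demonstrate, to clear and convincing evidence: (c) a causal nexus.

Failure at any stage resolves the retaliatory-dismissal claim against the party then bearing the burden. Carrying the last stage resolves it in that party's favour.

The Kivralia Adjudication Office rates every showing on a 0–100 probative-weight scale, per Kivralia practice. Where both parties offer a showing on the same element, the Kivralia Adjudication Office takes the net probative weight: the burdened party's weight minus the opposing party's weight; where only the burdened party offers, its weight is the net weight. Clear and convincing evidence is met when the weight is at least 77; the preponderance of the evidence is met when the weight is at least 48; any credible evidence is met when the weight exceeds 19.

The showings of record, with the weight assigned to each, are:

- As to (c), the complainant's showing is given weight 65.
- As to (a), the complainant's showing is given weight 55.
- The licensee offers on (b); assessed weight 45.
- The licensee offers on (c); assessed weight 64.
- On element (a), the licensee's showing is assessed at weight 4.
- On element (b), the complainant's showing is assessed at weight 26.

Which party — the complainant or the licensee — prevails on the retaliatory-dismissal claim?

Stage 1 — burden on complainant; standard: the preponderance of the evidence (weight is at least 48).
    (a): 55 − 4 = 51 ≥ 48 [met]
  The complainant carries Stage 1; the licensee now bears the burden.
Stage 2 — burden on licensee; standard: any credible evidence (weight exceeds 19).
    (b): 45 − 26 = 19 ≤ 19 [not met]
  Not every element is met, so the licensee fails to carry Stage 2.
The complainant prevails.

complainant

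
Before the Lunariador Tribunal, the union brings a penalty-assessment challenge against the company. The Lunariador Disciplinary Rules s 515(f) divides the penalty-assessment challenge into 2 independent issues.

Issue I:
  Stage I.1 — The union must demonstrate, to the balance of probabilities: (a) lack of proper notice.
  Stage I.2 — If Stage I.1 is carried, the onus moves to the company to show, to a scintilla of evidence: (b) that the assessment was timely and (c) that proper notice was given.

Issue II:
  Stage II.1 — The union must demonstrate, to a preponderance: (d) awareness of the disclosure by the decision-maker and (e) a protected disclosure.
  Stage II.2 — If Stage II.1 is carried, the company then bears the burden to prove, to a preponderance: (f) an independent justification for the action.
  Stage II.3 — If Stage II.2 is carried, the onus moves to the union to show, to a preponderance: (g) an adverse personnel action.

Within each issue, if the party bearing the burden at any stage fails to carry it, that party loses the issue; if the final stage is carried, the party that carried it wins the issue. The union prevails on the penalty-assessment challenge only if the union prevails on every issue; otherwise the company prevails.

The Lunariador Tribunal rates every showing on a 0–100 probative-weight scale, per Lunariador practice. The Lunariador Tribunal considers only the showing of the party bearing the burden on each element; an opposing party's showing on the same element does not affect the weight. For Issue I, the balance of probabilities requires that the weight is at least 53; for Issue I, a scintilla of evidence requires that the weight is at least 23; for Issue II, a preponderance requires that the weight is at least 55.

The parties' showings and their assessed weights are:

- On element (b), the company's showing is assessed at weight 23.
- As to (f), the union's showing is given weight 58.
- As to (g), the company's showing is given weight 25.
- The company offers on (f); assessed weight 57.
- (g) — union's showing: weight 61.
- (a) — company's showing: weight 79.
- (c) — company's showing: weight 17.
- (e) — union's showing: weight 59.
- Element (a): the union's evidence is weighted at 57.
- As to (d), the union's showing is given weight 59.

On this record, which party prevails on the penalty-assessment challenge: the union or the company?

— Issue I —
At Stage I.1 the union must meet the balance of probabilities (weight is at least 53): on (a) the weight is 57 (the company's 79 is given no effect), which does reach 53, so (a) meets the standard.
  The union carries Stage I.1; the company now bears the burden.
At Stage I.2 the company must meet a scintilla of evidence (weight is at least 23): on (b) the weight is 23, which does reach 23, so (b) meets the standard; on (c) the weight is 17, < 23, so (c) does not meet the standard.
  Not every element is met, so the company fails to carry Stage I.2.
The union prevails on this issue.
— Issue II —
Stage II.1 — burden on union; standard: a preponderance (weight is at least 55).
    (d): 59 ≥ 55 [met]
    (e): 59 ≥ 55 [met]
  All elements met. The burden passes to the company.
Stage II.2 — burden on company; standard: a preponderance (weight is at least 55).
    (f): 57 (union's 58 disregarded) ≥ 55 [met]
  Stage II.2 is satisfied; the onus moves to the union.
Stage II.3 — burden on union; standard: a preponderance (weight is at least 55).
    (g): 61 (company's 25 disregarded) ≥ 55 [met]
  All elements met at the final stage.
With every stage satisfied, the union prevails on this issue.
Per-issue: Issue I → union; Issue II → union. The union must prevail on every issue; overall, the union prevails.

union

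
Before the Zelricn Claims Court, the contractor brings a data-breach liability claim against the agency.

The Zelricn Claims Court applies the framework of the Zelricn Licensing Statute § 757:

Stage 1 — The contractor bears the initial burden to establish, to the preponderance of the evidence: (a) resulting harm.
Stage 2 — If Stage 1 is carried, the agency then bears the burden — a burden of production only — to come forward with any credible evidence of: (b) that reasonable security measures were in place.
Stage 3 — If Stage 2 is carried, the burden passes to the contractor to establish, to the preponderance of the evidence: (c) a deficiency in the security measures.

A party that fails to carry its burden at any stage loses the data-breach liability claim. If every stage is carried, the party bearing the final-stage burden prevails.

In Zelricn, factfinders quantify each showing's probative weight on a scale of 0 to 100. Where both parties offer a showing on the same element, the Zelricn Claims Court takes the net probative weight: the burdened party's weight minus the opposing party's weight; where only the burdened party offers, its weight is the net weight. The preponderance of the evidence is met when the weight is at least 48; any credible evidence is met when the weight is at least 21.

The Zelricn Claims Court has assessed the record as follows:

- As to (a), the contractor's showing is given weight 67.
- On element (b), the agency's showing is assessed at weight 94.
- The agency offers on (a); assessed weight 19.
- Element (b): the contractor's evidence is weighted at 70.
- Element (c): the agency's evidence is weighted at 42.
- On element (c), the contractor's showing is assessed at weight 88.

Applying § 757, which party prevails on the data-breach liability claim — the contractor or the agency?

agency

At Stage 1 the contractor must meet the preponderance of the evidence (weight is at least 48): on (a) the weight is 67 less the opposing 19 gives net 48, ≥ 48, so (a) meets the standard.
  All elements met. The burden passes to the agency.
At Stage 2 the agency must meet any credible evidence (weight is at least 21): on (b) the weight is 94 less the opposing 70 gives net 24, which does reach 21, so (b) meets the standard.
  The agency carries Stage 2; the contractor now bears the burden.
At Stage 3 the contractor must meet the preponderance of the evidence (weight is at least 48): on (c) the weight is 88 less the opposing 42 gives net 46, < 48, so (c) does not meet the standard.
  Stage 3 not carried; the contractor fails its burden.
So the agency prevails.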